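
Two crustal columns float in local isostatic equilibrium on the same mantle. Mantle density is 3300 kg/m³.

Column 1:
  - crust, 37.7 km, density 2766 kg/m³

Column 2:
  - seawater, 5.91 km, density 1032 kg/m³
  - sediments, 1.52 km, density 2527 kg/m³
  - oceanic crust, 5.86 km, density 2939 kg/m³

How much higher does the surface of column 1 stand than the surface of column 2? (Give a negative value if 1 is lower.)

1.04 km

For any compensation level in the mantle, the mantle terms cancel and isostasy reduces to e = (Σt_1 − Σt_2) − (Σ(ρt)_1 − Σ(ρt)_2) / ρ_m.
Σt_1 = 37.7 km; Σt_2 = 13.29 km; Σ(ρt)_1 = 104278.2; Σ(ρt)_2 = 27162.7 (in km·kg/m³).
e = (37.7 − 13.29) − (104278.2 − 27162.7) / 3300 = 1.04 km.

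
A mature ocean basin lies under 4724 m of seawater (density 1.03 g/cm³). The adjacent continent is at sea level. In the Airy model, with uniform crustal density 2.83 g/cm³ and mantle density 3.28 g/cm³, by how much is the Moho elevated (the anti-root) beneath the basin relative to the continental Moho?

By Archimedes' principle applied to the lithosphere: replacing crust with seawater at the top is compensated by replacing crust with mantle at the base: d (ρ_c − ρ_w) = a (ρ_m − ρ_c).
a = d (ρ_c − ρ_w)/(ρ_m − ρ_c) = 4724 m × 1.8/0.45 = 18900 m.

18900 m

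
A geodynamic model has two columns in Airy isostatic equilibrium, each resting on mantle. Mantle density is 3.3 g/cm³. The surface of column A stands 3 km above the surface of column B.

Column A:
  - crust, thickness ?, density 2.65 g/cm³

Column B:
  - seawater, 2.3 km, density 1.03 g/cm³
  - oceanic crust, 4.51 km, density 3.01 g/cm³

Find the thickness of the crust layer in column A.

25.3 km

Take the compensation level at the base of the deeper column (depth z_c below the surface of column A) and equate Σ ρ_i t_i down to z_c; mantle fills any gap and the z_c terms cancel.
Column A: x×2.65 + (z_c − 0 − x)×3.3
Column B: 3×0 + 2.3×1.03 + 4.51×3.01 + (z_c − 3 − 6.81)×3.3
The z_c×3.3 term appears on both sides and cancels. Collect the known terms of each column as K = Σ(ρt)_known − 3.3 × (depth of known layers): K_A = 0 − 3.3×0 = 0; K_B = 15.9441 − 3.3×(3 + 6.81) = −16.4289.
Balance: K_A − x×(3.3 − 2.65) = K_B, so x = (K_A − K_B)/(3.3 − 2.65) = 16.4289/0.65 = 25.3 km.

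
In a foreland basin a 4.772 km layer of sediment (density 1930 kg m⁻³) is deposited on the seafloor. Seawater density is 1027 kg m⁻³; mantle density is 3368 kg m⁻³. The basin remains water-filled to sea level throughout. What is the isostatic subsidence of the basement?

1.84 km

Submarine loading: the sediment displaces seawater, and the subsidence is in turn flooded, so s (ρ_m − ρ_w) = t (ρ_sed − ρ_w).
s = 4.772 km × (1930 − 1027) / (3368 − 1027) = 1.84 km.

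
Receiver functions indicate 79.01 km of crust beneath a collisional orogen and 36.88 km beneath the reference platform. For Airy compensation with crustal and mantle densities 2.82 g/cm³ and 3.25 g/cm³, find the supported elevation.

Excess crust Δ = 79.01 km − 36.88 km = 42.13 km, split between elevation h and root r with h + r = Δ.
Airy balance ρ_c h = (ρ_m − ρ_c) r gives r = h ρ_c/(ρ_m − ρ_c), so h (1 + ρ_c/(ρ_m − ρ_c)) = Δ, i.e. h = Δ (ρ_m − ρ_c)/ρ_m.
h = 42.13 km × 0.43/3.25 = 5.57 km.

5.57 km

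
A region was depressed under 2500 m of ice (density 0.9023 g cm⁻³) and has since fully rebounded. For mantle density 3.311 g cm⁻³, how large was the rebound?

Removing the load lets mantle flow back in; uplift u satisfies ρ_ice t = ρ_m u.
u = t ρ_ice/ρ_m = 2500 m × 0.9023/3.311 = 681 m.

681 m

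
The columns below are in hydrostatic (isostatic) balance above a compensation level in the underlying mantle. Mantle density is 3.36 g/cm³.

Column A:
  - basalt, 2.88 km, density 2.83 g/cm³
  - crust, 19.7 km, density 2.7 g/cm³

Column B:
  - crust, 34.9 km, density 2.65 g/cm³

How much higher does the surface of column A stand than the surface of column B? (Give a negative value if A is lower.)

For any compensation level in the mantle, the mantle terms cancel and isostasy reduces to e = (Σt_A − Σt_B) − (Σ(ρt)_A − Σ(ρt)_B) / ρ_m.
Σt_A = 22.58 km; Σt_B = 34.9 km; Σ(ρt)_A = 61.3404; Σ(ρt)_B = 92.485 (in km·g/cm³).
e = (22.58 − 34.9) − (61.3404 − 92.485) / 3.36 = −3.05 km.

−3.05 km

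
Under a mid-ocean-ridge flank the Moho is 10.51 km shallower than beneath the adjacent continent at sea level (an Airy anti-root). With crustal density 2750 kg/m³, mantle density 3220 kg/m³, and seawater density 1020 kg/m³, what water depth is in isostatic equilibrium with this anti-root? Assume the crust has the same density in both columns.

2.86 km

Replacing a thickness d of crust by seawater at the top must be balanced by replacing crust with mantle at the base: d (ρ_c − ρ_w) = a (ρ_m − ρ_c).
d = a (ρ_m − ρ_c)/(ρ_c − ρ_w) = 10.51 km × 470/1730 = 2.86 km.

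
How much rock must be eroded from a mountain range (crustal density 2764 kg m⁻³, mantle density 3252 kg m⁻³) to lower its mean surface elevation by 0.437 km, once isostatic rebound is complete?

Net drop Δ = e − u = e − e ρ_c/ρ_m = e (ρ_m − ρ_c)/ρ_m.
e = Δ ρ_m/(ρ_m − ρ_c) = 0.437 km × 3252/488 = 2.91 km.

2.91 km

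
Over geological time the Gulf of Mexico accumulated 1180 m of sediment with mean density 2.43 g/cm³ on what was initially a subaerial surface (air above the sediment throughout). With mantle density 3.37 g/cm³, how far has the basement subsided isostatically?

851 m

Subaerial load: s = t ρ_sed / ρ_m = 1180 m × 2.43/3.37 = 851 m.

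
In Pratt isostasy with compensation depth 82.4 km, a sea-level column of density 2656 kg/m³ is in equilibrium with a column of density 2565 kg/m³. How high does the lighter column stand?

2.92 km

ρ_ref D = ρ (D + h) → h = D (ρ_ref − ρ)/ρ.
h = 82.4 km × (2656 − 2565)/2565 = 2.92 km.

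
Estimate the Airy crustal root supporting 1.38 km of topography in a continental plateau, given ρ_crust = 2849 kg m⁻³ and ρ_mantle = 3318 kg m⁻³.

8.38 km

Isostatic balance requires: the weight of the topography is balanced by the buoyancy of the root, ρ_c h = (ρ_m − ρ_c) r.
r = h · ρ_c / (ρ_m − ρ_c) = 1.38 km × 2849 / (3318 − 2849) = 8.38 km.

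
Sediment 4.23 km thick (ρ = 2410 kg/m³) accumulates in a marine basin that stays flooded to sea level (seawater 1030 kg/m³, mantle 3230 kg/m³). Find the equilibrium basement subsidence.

2.65 km

Submarine loading: the sediment displaces seawater, and the subsidence is in turn flooded, so s (ρ_m − ρ_w) = t (ρ_sed − ρ_w).
s = 4.23 km × (2410 − 1030) / (3230 − 1030) = 2.65 km.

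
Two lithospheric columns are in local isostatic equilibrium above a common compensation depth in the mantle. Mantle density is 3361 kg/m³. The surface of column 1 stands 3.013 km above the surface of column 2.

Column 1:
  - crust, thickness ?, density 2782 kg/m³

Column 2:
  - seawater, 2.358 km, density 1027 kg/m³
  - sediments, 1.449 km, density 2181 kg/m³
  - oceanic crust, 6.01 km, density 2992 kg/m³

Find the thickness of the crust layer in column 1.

33.8 km

Take the compensation level at the base of the deeper column (depth z_c below the surface of column 1) and equate Σ ρ_i t_i down to z_c; mantle fills any gap and the z_c terms cancel.
Column 1: x×2782 + (z_c − 0 − x)×3361
Column 2: 3.013×0 + 2.358×1027 + 1.449×2181 + 6.01×2992 + (z_c − 3.013 − 9.817)×3361
The z_c×3361 term appears on both sides and cancels. Collect the known terms of each column as K = Σ(ρt)_known − 3361 × (depth of known layers): K_1 = 0 − 3361×0 = 0; K_2 = 23563.855 − 3361×(3.013 + 9.817) = −19557.775.
Balance: K_1 − x×(3361 − 2782) = K_2, so x = (K_1 − K_2)/(3361 − 2782) = 19557.8/579 = 33.8 km.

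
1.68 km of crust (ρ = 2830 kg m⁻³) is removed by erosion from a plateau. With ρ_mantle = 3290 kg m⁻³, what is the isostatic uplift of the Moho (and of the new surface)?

Unloading: uplift u = e ρ_c/ρ_m = 1.68 km × 2830/3290 = 1.45 km.

1.45 km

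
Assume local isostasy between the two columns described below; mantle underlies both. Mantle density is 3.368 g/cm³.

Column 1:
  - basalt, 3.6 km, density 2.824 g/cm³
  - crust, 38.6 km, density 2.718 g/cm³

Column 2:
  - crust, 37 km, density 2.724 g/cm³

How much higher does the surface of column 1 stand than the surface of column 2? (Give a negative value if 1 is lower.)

0.956 km

For any compensation level in the mantle, the mantle terms cancel and isostasy reduces to e = (Σt_1 − Σt_2) − (Σ(ρt)_1 − Σ(ρt)_2) / ρ_m.
Σt_1 = 42.2 km; Σt_2 = 37 km; Σ(ρt)_1 = 115.0812; Σ(ρt)_2 = 100.788 (in km·g/cm³).
e = (42.2 − 37) − (115.0812 − 100.788) / 3.368 = 0.956 km.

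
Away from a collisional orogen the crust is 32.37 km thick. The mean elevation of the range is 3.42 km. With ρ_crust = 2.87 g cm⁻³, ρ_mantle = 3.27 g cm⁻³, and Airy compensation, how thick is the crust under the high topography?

Root depth r = h ρ_c / (ρ_m − ρ_c) = 3.42 km × 2.87 / 0.4 = 24.54 km.
Total thickness = T + h + r = 32.37 km + 3.42 km + 24.54 km = 60.3 km.

60.3 km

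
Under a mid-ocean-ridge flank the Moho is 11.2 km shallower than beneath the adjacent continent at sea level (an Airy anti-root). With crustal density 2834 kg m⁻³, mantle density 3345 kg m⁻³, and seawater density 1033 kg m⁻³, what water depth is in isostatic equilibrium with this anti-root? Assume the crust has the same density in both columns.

Replacing a thickness d of crust by seawater at the top must be balanced by replacing crust with mantle at the base: d (ρ_c − ρ_w) = a (ρ_m − ρ_c).
d = a (ρ_m − ρ_c)/(ρ_c − ρ_w) = 11.2 km × 511/1801 = 3.18 km.

3.18 km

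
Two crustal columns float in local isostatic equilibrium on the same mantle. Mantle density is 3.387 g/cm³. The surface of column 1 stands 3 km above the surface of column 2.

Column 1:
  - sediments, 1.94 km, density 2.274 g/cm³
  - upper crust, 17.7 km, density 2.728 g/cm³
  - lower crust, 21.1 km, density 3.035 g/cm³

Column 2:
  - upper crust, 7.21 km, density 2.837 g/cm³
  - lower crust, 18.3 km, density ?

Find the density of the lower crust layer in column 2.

Take the compensation level at the base of the deeper column (depth z_c below the surface of column 1) and equate Σ ρ_i t_i down to z_c; mantle fills any gap and the z_c terms cancel.
Column 1: 1.94×2.274 + 17.7×2.728 + 21.1×3.035 + (z_c − 40.74)×3.387
Column 2: 3×0 + 7.21×2.837 + 18.3×ρ + (z_c − 3 − 25.51)×3.387
The z_c×3.387 term appears on both sides and cancels. Collect the known terms of each column as K = Σ(ρt)_known − 3.387 × (depth of known layers): K_1 = 116.73566 − 3.387×40.74 = −21.25072; K_2 = 20.45477 − 3.387×(3 + 25.51) = −76.1086.
Balance: K_1 = K_2 + 18.3×ρ, so ρ = (K_1 − K_2)/18.3 = 54.8579/18.3 = 3 g/cm³.

3 g/cm³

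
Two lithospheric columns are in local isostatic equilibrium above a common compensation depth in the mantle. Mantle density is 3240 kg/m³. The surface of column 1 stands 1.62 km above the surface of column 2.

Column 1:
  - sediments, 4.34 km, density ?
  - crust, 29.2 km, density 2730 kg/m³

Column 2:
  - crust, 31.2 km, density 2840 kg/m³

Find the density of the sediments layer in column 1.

2590 kg/m³

Take the compensation level at the base of the deeper column (depth z_c below the surface of column 1) and equate Σ ρ_i t_i down to z_c; mantle fills any gap and the z_c terms cancel.
Column 1: 4.34×ρ + 29.2×2730 + (z_c − 33.54)×3240
Column 2: 1.62×0 + 31.2×2840 + (z_c − 1.62 − 31.2)×3240
The z_c×3240 term appears on both sides and cancels. Collect the known terms of each column as K = Σ(ρt)_known − 3240 × (depth of known layers): K_1 = 79716 − 3240×33.54 = −28953.6; K_2 = 88608 − 3240×(1.62 + 31.2) = −17728.8.
Balance: K_1 + 4.34×ρ = K_2, so ρ = (K_2 − K_1)/4.34 = 11224.8/4.34 = 2590 kg/m³.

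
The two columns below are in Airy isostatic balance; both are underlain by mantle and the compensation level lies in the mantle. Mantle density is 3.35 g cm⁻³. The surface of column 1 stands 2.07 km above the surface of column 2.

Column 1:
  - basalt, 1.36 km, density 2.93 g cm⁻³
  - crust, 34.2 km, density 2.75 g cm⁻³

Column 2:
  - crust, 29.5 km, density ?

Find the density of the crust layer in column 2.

2.87 g cm⁻³

Take the compensation level at the base of the deeper column (depth z_c below the surface of column 1) and equate Σ ρ_i t_i down to z_c; mantle fills any gap and the z_c terms cancel.
Column 1: 1.36×2.93 + 34.2×2.75 + (z_c − 35.56)×3.35
Column 2: 2.07×0 + 29.5×ρ + (z_c − 2.07 − 29.5)×3.35
The z_c×3.35 term appears on both sides and cancels. Collect the known terms of each column as K = Σ(ρt)_known − 3.35 × (depth of known layers): K_1 = 98.0348 − 3.35×35.56 = −21.0912; K_2 = 0 − 3.35×(2.07 + 29.5) = −105.7595.
Balance: K_1 = K_2 + 29.5×ρ, so ρ = (K_1 − K_2)/29.5 = 84.6683/29.5 = 2.87 g cm⁻³.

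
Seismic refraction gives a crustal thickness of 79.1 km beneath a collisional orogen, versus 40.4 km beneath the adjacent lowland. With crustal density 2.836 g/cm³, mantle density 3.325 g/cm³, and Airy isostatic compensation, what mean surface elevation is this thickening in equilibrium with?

Excess crust Δ = 79.1 km − 40.4 km = 38.7 km, split between elevation h and root r with h + r = Δ.
Airy balance ρ_c h = (ρ_m − ρ_c) r gives r = h ρ_c/(ρ_m − ρ_c), so h (1 + ρ_c/(ρ_m − ρ_c)) = Δ, i.e. h = Δ (ρ_m − ρ_c)/ρ_m.
h = 38.7 km × 0.489/3.325 = 5.69 km.

5.69 km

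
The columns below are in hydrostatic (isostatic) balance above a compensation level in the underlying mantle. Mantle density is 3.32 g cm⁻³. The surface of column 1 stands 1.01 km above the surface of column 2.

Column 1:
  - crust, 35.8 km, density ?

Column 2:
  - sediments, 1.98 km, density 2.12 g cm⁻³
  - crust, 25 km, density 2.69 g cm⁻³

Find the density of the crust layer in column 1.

2.72 g cm⁻³

Take the compensation level at the base of the deeper column (depth z_c below the surface of column 1) and equate Σ ρ_i t_i down to z_c; mantle fills any gap and the z_c terms cancel.
Column 1: 35.8×ρ + (z_c − 35.8)×3.32
Column 2: 1.01×0 + 1.98×2.12 + 25×2.69 + (z_c − 1.01 − 26.98)×3.32
The z_c×3.32 term appears on both sides and cancels. Collect the known terms of each column as K = Σ(ρt)_known − 3.32 × (depth of known layers): K_1 = 0 − 3.32×35.8 = −118.856; K_2 = 71.4476 − 3.32×(1.01 + 26.98) = −21.4792.
Balance: K_1 + 35.8×ρ = K_2, so ρ = (K_2 − K_1)/35.8 = 97.3768/35.8 = 2.72 g cm⁻³.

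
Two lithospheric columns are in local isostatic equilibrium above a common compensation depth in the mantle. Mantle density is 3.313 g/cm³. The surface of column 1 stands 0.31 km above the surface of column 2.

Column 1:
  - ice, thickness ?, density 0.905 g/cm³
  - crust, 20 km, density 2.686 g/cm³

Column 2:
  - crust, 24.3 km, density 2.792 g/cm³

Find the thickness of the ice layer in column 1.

0.476 km

Take the compensation level at the base of the deeper column (depth z_c below the surface of column 1) and equate Σ ρ_i t_i down to z_c; mantle fills any gap and the z_c terms cancel.
Column 1: x×0.905 + 20×2.686 + (z_c − 20 − x)×3.313
Column 2: 0.31×0 + 24.3×2.792 + (z_c − 0.31 − 24.3)×3.313
The z_c×3.313 term appears on both sides and cancels. Collect the known terms of each column as K = Σ(ρt)_known − 3.313 × (depth of known layers): K_1 = 53.72 − 3.313×20 = −12.54; K_2 = 67.8456 − 3.313×(0.31 + 24.3) = −13.68733.
Balance: K_1 − x×(3.313 − 0.905) = K_2, so x = (K_1 − K_2)/(3.313 − 0.905) = 1.14733/2.408 = 0.476 km.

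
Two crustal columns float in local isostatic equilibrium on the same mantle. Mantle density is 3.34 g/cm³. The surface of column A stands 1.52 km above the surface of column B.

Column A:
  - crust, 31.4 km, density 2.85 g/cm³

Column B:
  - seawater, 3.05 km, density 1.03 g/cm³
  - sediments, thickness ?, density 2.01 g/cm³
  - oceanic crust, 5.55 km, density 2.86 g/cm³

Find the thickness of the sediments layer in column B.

0.451 km

Take the compensation level at the base of the deeper column (depth z_c below the surface of column A) and equate Σ ρ_i t_i down to z_c; mantle fills any gap and the z_c terms cancel.
Column A: 31.4×2.85 + (z_c − 31.4)×3.34
Column B: 1.52×0 + 3.05×1.03 + x×2.01 + 5.55×2.86 + (z_c − 1.52 − 8.6 − x)×3.34
The z_c×3.34 term appears on both sides and cancels. Collect the known terms of each column as K = Σ(ρt)_known − 3.34 × (depth of known layers): K_A = 89.49 − 3.34×31.4 = −15.386; K_B = 19.0145 − 3.34×(1.52 + 8.6) = −14.7863.
Balance: K_A = K_B − x×(3.34 − 2.01), so x = (K_B − K_A)/(3.34 − 2.01) = 0.5997/1.33 = 0.451 km.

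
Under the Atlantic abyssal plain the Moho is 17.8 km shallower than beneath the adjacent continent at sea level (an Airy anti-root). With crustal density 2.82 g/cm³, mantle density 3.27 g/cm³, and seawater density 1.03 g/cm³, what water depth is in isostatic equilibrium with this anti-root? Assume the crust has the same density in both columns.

4.47 km

Replacing a thickness d of crust by seawater at the top must be balanced by replacing crust with mantle at the base: d (ρ_c − ρ_w) = a (ρ_m − ρ_c).
d = a (ρ_m − ρ_c)/(ρ_c − ρ_w) = 17.8 km × 0.45/1.79 = 4.47 km.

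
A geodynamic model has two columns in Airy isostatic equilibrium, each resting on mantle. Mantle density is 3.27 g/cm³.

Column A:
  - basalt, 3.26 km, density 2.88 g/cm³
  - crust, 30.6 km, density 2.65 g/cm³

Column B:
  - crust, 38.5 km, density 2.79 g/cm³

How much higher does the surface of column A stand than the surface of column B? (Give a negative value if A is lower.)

For any compensation level in the mantle, the mantle terms cancel and isostasy reduces to e = (Σt_A − Σt_B) − (Σ(ρt)_A − Σ(ρt)_B) / ρ_m.
Σt_A = 33.86 km; Σt_B = 38.5 km; Σ(ρt)_A = 90.4788; Σ(ρt)_B = 107.415 (in km·g/cm³).
e = (33.86 − 38.5) − (90.4788 − 107.415) / 3.27 = 0.539 km.

0.539 km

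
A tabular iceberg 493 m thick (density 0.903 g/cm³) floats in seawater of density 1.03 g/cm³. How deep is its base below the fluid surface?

432 m

Draft d = t ρ_obj/ρ_fluid = 493 m × 0.903/1.03 = 432 m.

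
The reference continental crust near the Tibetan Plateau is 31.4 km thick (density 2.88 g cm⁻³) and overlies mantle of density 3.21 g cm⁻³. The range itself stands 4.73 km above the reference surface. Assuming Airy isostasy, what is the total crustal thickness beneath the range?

Root depth r = h ρ_c / (ρ_m − ρ_c) = 4.73 km × 2.88 / 0.33 = 41.28 km.
Total thickness = T + h + r = 31.4 km + 4.73 km + 41.28 km = 77.4 km.

77.4 km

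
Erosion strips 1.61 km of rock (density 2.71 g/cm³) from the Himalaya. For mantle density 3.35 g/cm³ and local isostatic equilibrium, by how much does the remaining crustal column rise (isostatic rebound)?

1.3 km

Unloading: uplift u = e ρ_c/ρ_m = 1.61 km × 2.71/3.35 = 1.3 km.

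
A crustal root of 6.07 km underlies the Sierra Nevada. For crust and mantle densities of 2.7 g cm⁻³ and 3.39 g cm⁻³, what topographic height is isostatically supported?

1.55 km

Balancing pressure at the compensation depth: ρ_c h = (ρ_m − ρ_c) r.
h = r (ρ_m − ρ_c) / ρ_c = 6.07 km × (3.39 − 2.7) / 2.7 = 1.55 km.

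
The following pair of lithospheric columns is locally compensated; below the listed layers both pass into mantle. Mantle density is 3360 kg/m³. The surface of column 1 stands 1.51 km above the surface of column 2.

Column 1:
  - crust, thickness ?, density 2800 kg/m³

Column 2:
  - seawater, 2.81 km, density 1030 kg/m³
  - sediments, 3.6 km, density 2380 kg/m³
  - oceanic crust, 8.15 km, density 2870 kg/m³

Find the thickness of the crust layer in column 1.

Take the compensation level at the base of the deeper column (depth z_c below the surface of column 1) and equate Σ ρ_i t_i down to z_c; mantle fills any gap and the z_c terms cancel.
Column 1: x×2800 + (z_c − 0 − x)×3360
Column 2: 1.51×0 + 2.81×1030 + 3.6×2380 + 8.15×2870 + (z_c − 1.51 − 14.56)×3360
The z_c×3360 term appears on both sides and cancels. Collect the known terms of each column as K = Σ(ρt)_known − 3360 × (depth of known layers): K_1 = 0 − 3360×0 = 0; K_2 = 34852.8 − 3360×(1.51 + 14.56) = −19142.4.
Balance: K_1 − x×(3360 − 2800) = K_2, so x = (K_1 − K_2)/(3360 − 2800) = 19142.4/560 = 34.2 km.

34.2 km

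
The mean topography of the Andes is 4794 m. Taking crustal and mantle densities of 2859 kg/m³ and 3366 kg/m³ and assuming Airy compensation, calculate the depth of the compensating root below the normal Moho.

Balancing pressure at the compensation depth: the weight of the topography is balanced by the buoyancy of the root, ρ_c h = (ρ_m − ρ_c) r.
r = h · ρ_c / (ρ_m − ρ_c) = 4794 m × 2859 / (3366 − 2859) = 27000 m.

27000 m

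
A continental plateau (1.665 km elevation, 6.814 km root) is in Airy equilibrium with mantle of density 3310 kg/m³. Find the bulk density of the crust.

ρ_c h = (ρ_m − ρ_c) r → ρ_c (h + r) = ρ_m r → ρ_c = ρ_m r / (h + r).
ρ_c = 3310 × 6.814 km / (1.665 km + 6.814 km) = 2660 kg/m³.

2660 kg/m³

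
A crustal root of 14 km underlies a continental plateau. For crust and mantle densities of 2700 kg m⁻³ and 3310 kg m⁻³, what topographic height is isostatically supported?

3.16 km

Equating mass per unit area of the two columns: ρ_c h = (ρ_m − ρ_c) r.
h = r (ρ_m − ρ_c) / ρ_c = 14 km × (3310 − 2700) / 2700 = 3.16 km.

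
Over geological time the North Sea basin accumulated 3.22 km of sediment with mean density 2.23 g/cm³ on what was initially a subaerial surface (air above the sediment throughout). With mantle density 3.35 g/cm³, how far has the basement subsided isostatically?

Subaerial load: s = t ρ_sed / ρ_m = 3.22 km × 2.23/3.35 = 2.14 km.

2.14 km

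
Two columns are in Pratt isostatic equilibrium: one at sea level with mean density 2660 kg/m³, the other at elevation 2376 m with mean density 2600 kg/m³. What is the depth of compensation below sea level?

103000 m

ρ_ref D = ρ (D + h) → D (ρ_ref − ρ) = ρ h.
D = ρ h/(ρ_ref − ρ) = 2600 × 2376 m/(2660 − 2600) = 103000 m.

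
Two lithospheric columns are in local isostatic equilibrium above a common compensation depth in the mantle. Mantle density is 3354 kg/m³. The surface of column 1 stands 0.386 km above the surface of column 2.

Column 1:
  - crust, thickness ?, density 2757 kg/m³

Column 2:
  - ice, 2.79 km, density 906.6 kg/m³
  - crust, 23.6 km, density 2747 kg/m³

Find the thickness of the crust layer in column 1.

Take the compensation level at the base of the deeper column (depth z_c below the surface of column 1) and equate Σ ρ_i t_i down to z_c; mantle fills any gap and the z_c terms cancel.
Column 1: x×2757 + (z_c − 0 − x)×3354
Column 2: 0.386×0 + 2.79×906.6 + 23.6×2747 + (z_c − 0.386 − 26.39)×3354
The z_c×3354 term appears on both sides and cancels. Collect the known terms of each column as K = Σ(ρt)_known − 3354 × (depth of known layers): K_1 = 0 − 3354×0 = 0; K_2 = 67358.614 − 3354×(0.386 + 26.39) = −22448.09.
Balance: K_1 − x×(3354 − 2757) = K_2, so x = (K_1 − K_2)/(3354 − 2757) = 22448.1/597 = 37.6 km.

37.6 km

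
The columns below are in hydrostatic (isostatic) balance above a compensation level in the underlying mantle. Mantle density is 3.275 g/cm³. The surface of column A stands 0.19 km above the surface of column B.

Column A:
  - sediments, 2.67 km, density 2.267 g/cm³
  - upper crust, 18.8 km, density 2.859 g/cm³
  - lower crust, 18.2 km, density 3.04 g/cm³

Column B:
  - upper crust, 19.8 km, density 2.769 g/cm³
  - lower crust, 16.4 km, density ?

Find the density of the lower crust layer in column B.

3.02 g/cm³

Take the compensation level at the base of the deeper column (depth z_c below the surface of column A) and equate Σ ρ_i t_i down to z_c; mantle fills any gap and the z_c terms cancel.
Column A: 2.67×2.267 + 18.8×2.859 + 18.2×3.04 + (z_c − 39.67)×3.275
Column B: 0.19×0 + 19.8×2.769 + 16.4×ρ + (z_c − 0.19 − 36.2)×3.275
The z_c×3.275 term appears on both sides and cancels. Collect the known terms of each column as K = Σ(ρt)_known − 3.275 × (depth of known layers): K_A = 115.13009 − 3.275×39.67 = −14.78916; K_B = 54.8262 − 3.275×(0.19 + 36.2) = −64.35105.
Balance: K_A = K_B + 16.4×ρ, so ρ = (K_A − K_B)/16.4 = 49.5619/16.4 = 3.02 g/cm³.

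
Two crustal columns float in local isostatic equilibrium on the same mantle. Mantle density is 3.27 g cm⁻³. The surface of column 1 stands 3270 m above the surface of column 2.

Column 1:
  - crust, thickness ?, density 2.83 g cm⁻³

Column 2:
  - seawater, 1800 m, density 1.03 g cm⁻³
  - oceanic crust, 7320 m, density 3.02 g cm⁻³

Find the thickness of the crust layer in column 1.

Take the compensation level at the base of the deeper column (depth z_c below the surface of column 1) and equate Σ ρ_i t_i down to z_c; mantle fills any gap and the z_c terms cancel.
Column 1: x×2.83 + (z_c − 0 − x)×3.27
Column 2: 3270×0 + 1800×1.03 + 7320×3.02 + (z_c − 3270 − 9120)×3.27
The z_c×3.27 term appears on both sides and cancels. Collect the known terms of each column as K = Σ(ρt)_known − 3.27 × (depth of known layers): K_1 = 0 − 3.27×0 = 0; K_2 = 23960.4 − 3.27×(3270 + 9120) = −16554.9.
Balance: K_1 − x×(3.27 − 2.83) = K_2, so x = (K_1 − K_2)/(3.27 − 2.83) = 16554.9/0.44 = 37600 m.

37600 m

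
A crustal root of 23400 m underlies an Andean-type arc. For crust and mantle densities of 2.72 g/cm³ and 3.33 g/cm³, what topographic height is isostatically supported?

By Archimedes' principle applied to the lithosphere: ρ_c h = (ρ_m − ρ_c) r.
h = r (ρ_m − ρ_c) / ρ_c = 23400 m × (3.33 − 2.72) / 2.72 = 5250 m.

5250 m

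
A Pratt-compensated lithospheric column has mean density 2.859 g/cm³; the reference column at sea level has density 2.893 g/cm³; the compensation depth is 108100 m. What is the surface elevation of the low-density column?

ρ_ref D = ρ (D + h) → h = D (ρ_ref − ρ)/ρ.
h = 108100 m × (2.893 − 2.859)/2.859 = 1290 m.

1290 m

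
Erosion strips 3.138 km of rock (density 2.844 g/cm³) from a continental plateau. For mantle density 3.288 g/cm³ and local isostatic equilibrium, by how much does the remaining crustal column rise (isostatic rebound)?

Unloading: uplift u = e ρ_c/ρ_m = 3.138 km × 2.844/3.288 = 2.71 km.

2.71 km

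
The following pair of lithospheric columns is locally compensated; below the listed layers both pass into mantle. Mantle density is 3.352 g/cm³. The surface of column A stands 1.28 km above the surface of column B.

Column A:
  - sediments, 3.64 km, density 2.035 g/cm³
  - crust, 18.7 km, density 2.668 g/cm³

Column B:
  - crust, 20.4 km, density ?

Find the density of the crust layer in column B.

2.7 g/cm³

Take the compensation level at the base of the deeper column (depth z_c below the surface of column A) and equate Σ ρ_i t_i down to z_c; mantle fills any gap and the z_c terms cancel.
Column A: 3.64×2.035 + 18.7×2.668 + (z_c − 22.34)×3.352
Column B: 1.28×0 + 20.4×ρ + (z_c − 1.28 − 20.4)×3.352
The z_c×3.352 term appears on both sides and cancels. Collect the known terms of each column as K = Σ(ρt)_known − 3.352 × (depth of known layers): K_A = 57.299 − 3.352×22.34 = −17.58468; K_B = 0 − 3.352×(1.28 + 20.4) = −72.67136.
Balance: K_A = K_B + 20.4×ρ, so ρ = (K_A − K_B)/20.4 = 55.0867/20.4 = 2.7 g/cm³.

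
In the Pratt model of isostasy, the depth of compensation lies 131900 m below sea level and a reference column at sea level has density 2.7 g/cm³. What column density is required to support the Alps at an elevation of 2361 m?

2.65 g/cm³

Pratt balance: ρ_ref D = ρ (D + h).
ρ = ρ_ref D/(D + h) = 2.7 × 131900 m/(131900 m + 2361 m) = 2.65 g/cm³.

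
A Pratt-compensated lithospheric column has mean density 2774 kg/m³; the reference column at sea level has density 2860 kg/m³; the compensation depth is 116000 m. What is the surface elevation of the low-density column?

3600 m

ρ_ref D = ρ (D + h) → h = D (ρ_ref − ρ)/ρ.
h = 116000 m × (2860 − 2774)/2774 = 3600 m.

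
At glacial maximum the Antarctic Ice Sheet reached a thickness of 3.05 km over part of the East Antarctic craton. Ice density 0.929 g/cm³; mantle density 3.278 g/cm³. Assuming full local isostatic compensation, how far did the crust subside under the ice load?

0.864 km

By Archimedes' principle applied to the lithosphere: the ice load ρ_ice t is balanced by mantle displaced below, ρ_m s.
s = t ρ_ice / ρ_m = 3.05 km × 0.929/3.278 = 0.864 km.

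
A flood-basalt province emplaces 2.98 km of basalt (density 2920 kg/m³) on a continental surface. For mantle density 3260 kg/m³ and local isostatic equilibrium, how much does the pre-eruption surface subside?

Subaerial loading: s = t ρ_load / ρ_m.
s = 2.98 km × 2920/3260 = 2.67 km.

2.67 km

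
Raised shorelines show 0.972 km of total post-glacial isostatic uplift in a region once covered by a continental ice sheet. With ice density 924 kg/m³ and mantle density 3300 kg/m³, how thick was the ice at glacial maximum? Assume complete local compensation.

u = t ρ_ice/ρ_m → t = u ρ_m/ρ_ice = 0.972 km × 3300/924 = 3.47 km.

3.47 km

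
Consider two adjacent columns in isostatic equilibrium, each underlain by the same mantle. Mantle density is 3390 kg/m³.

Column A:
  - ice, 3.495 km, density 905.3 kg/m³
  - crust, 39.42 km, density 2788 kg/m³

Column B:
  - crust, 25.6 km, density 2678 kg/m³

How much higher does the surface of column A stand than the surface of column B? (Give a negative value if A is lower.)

For any compensation level in the mantle, the mantle terms cancel and isostasy reduces to e = (Σt_A − Σt_B) − (Σ(ρt)_A − Σ(ρt)_B) / ρ_m.
Σt_A = 42.915 km; Σt_B = 25.6 km; Σ(ρt)_A = 113066.984; Σ(ρt)_B = 68556.8 (in km·kg/m³).
e = (42.915 − 25.6) − (113066.984 − 68556.8) / 3390 = 4.19 km.

4.19 km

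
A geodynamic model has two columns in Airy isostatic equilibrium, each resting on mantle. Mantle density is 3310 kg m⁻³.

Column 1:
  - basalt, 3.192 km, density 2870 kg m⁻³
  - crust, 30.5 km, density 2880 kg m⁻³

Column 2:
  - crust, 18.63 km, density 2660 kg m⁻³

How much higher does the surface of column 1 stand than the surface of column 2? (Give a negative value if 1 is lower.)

0.728 km

For any compensation level in the mantle, the mantle terms cancel and isostasy reduces to e = (Σt_1 − Σt_2) − (Σ(ρt)_1 − Σ(ρt)_2) / ρ_m.
Σt_1 = 33.692 km; Σt_2 = 18.63 km; Σ(ρt)_1 = 97001.04; Σ(ρt)_2 = 49555.8 (in km·kg m⁻³).
e = (33.692 − 18.63) − (97001.04 − 49555.8) / 3310 = 0.728 km.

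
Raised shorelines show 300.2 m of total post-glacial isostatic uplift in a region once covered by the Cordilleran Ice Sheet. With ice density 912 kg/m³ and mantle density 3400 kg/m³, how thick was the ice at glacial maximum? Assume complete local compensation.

1120 m

u = t ρ_ice/ρ_m → t = u ρ_m/ρ_ice = 300.2 m × 3400/912 = 1120 m.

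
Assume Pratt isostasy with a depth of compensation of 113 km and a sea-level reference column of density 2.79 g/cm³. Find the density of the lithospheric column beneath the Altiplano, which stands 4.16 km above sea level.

Pratt balance: ρ_ref D = ρ (D + h).
ρ = ρ_ref D/(D + h) = 2.79 × 113 km/(113 km + 4.16 km) = 2.69 g/cm³.

2.69 g/cm³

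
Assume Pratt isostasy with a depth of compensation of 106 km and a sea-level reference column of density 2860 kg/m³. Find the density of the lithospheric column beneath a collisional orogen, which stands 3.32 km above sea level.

Pratt balance: ρ_ref D = ρ (D + h).
ρ = ρ_ref D/(D + h) = 2860 × 106 km/(106 km + 3.32 km) = 2770 kg/m³.

2770 kg/m³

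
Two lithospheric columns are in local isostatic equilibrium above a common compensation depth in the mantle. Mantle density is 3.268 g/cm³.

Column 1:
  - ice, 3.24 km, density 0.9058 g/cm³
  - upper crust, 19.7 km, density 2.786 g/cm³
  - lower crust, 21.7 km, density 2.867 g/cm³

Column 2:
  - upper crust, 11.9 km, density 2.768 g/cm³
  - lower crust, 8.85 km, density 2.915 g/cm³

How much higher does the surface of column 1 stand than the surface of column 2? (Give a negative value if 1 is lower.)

For any compensation level in the mantle, the mantle terms cancel and isostasy reduces to e = (Σt_1 − Σt_2) − (Σ(ρt)_1 − Σ(ρt)_2) / ρ_m.
Σt_1 = 44.64 km; Σt_2 = 20.75 km; Σ(ρt)_1 = 120.032892; Σ(ρt)_2 = 58.73695 (in km·g/cm³).
e = (44.64 − 20.75) − (120.032892 − 58.73695) / 3.268 = 5.13 km.

5.13 km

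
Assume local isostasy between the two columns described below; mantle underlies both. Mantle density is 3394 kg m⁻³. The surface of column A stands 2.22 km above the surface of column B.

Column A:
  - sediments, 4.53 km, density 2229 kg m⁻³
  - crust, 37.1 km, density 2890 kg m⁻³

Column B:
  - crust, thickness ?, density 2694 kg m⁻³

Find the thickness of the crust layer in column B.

Take the compensation level at the base of the deeper column (depth z_c below the surface of column A) and equate Σ ρ_i t_i down to z_c; mantle fills any gap and the z_c terms cancel.
Column A: 4.53×2229 + 37.1×2890 + (z_c − 41.63)×3394
Column B: 2.22×0 + x×2694 + (z_c − 2.22 − 0 − x)×3394
The z_c×3394 term appears on both sides and cancels. Collect the known terms of each column as K = Σ(ρt)_known − 3394 × (depth of known layers): K_A = 117316.37 − 3394×41.63 = −23975.85; K_B = 0 − 3394×(2.22 + 0) = −7534.68.
Balance: K_A = K_B − x×(3394 − 2694), so x = (K_B − K_A)/(3394 − 2694) = 16441.2/700 = 23.5 km.

23.5 km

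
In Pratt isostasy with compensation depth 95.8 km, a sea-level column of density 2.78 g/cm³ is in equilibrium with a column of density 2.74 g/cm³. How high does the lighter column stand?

1.4 km

ρ_ref D = ρ (D + h) → h = D (ρ_ref − ρ)/ρ.
h = 95.8 km × (2.78 − 2.74)/2.74 = 1.4 km.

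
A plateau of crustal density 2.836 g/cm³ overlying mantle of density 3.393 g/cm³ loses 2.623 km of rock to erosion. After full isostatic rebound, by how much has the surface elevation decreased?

Rebound u = e ρ_c/ρ_m = 2.623 km × 2.836/3.393 = 2.192 km.
Net surface drop = e − u = 2.623 km − 2.192 km = e (ρ_m − ρ_c)/ρ_m = 0.431 km.

0.431 km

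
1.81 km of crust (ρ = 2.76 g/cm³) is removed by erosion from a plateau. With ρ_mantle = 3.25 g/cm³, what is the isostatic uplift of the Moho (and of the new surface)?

Unloading: uplift u = e ρ_c/ρ_m = 1.81 km × 2.76/3.25 = 1.54 km.

1.54 km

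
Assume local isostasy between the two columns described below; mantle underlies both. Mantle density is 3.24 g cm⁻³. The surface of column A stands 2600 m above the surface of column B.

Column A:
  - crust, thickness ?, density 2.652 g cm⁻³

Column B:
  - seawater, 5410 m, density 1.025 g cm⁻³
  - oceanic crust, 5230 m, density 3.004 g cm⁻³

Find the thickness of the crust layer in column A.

36800 m

Take the compensation level at the base of the deeper column (depth z_c below the surface of column A) and equate Σ ρ_i t_i down to z_c; mantle fills any gap and the z_c terms cancel.
Column A: x×2.652 + (z_c − 0 − x)×3.24
Column B: 2600×0 + 5410×1.025 + 5230×3.004 + (z_c − 2600 − 10640)×3.24
The z_c×3.24 term appears on both sides and cancels. Collect the known terms of each column as K = Σ(ρt)_known − 3.24 × (depth of known layers): K_A = 0 − 3.24×0 = 0; K_B = 21256.17 − 3.24×(2600 + 10640) = −21641.43.
Balance: K_A − x×(3.24 − 2.652) = K_B, so x = (K_A − K_B)/(3.24 − 2.652) = 21641.4/0.588 = 36800 m.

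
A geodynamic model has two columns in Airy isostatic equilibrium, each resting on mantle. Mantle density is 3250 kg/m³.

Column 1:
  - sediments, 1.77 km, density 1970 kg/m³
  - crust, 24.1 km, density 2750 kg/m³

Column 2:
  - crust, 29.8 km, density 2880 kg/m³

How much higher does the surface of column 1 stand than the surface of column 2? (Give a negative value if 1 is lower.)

1.01 km

For any compensation level in the mantle, the mantle terms cancel and isostasy reduces to e = (Σt_1 − Σt_2) − (Σ(ρt)_1 − Σ(ρt)_2) / ρ_m.
Σt_1 = 25.87 km; Σt_2 = 29.8 km; Σ(ρt)_1 = 69761.9; Σ(ρt)_2 = 85824 (in km·kg/m³).
e = (25.87 − 29.8) − (69761.9 − 85824) / 3250 = 1.01 km.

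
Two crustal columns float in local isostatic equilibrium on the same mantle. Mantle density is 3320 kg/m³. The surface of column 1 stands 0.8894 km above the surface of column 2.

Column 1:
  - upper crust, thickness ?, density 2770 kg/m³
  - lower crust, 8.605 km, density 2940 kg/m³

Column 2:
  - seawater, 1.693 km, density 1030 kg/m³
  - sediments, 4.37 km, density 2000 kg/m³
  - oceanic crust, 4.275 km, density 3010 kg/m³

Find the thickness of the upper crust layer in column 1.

Take the compensation level at the base of the deeper column (depth z_c below the surface of column 1) and equate Σ ρ_i t_i down to z_c; mantle fills any gap and the z_c terms cancel.
Column 1: x×2770 + 8.605×2940 + (z_c − 8.605 − x)×3320
Column 2: 0.8894×0 + 1.693×1030 + 4.37×2000 + 4.275×3010 + (z_c − 0.8894 − 10.338)×3320
The z_c×3320 term appears on both sides and cancels. Collect the known terms of each column as K = Σ(ρt)_known − 3320 × (depth of known layers): K_1 = 25298.7 − 3320×8.605 = −3269.9; K_2 = 23351.54 − 3320×(0.8894 + 10.338) = −13923.428.
Balance: K_1 − x×(3320 − 2770) = K_2, so x = (K_1 − K_2)/(3320 − 2770) = 10653.5/550 = 19.4 km.

19.4 km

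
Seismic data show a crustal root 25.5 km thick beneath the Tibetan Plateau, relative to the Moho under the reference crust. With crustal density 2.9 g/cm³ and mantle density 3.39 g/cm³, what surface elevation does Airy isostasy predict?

In Airy isostatic equilibrium: ρ_c h = (ρ_m − ρ_c) r.
h = r (ρ_m − ρ_c) / ρ_c = 25.5 km × (3.39 − 2.9) / 2.9 = 4.31 km.

4.31 km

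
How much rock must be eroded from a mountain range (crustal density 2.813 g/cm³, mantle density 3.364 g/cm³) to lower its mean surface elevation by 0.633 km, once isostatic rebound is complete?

Net drop Δ = e − u = e − e ρ_c/ρ_m = e (ρ_m − ρ_c)/ρ_m.
e = Δ ρ_m/(ρ_m − ρ_c) = 0.633 km × 3.364/0.551 = 3.86 km.

3.86 km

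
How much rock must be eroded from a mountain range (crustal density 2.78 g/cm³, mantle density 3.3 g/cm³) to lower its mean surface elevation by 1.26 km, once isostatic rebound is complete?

Net drop Δ = e − u = e − e ρ_c/ρ_m = e (ρ_m − ρ_c)/ρ_m.
e = Δ ρ_m/(ρ_m − ρ_c) = 1.26 km × 3.3/0.52 = 8 km.

8 km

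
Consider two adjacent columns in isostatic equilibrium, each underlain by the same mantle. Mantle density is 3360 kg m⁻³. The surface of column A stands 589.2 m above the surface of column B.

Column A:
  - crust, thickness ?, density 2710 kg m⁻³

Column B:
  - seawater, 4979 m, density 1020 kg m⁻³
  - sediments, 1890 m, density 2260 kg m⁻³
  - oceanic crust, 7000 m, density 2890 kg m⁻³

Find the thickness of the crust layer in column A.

29200 m

Take the compensation level at the base of the deeper column (depth z_c below the surface of column A) and equate Σ ρ_i t_i down to z_c; mantle fills any gap and the z_c terms cancel.
Column A: x×2710 + (z_c − 0 − x)×3360
Column B: 589.2×0 + 4979×1020 + 1890×2260 + 7000×2890 + (z_c − 589.2 − 13869)×3360
The z_c×3360 term appears on both sides and cancels. Collect the known terms of each column as K = Σ(ρt)_known − 3360 × (depth of known layers): K_A = 0 − 3360×0 = 0; K_B = 29579980 − 3360×(589.2 + 13869) = −18999572.
Balance: K_A − x×(3360 − 2710) = K_B, so x = (K_A − K_B)/(3360 − 2710) = 18999600/650 = 29200 m.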